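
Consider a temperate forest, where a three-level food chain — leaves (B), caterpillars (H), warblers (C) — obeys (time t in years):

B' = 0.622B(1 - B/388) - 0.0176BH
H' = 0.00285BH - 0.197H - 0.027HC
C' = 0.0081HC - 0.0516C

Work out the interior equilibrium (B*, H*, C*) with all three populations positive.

B* ≈ 318, H* ≈ 6.37, C* ≈ 26.3

From dC/dt = 0: 0.0081H* = 0.0516, so H* = 6.37.
From dB/dt = 0: 0.622(1 - B*/388) = 0.0176·6.37, giving B* = 388·(1 - 0.18) = 318.
From dH/dt = 0: 0.00285·318 - 0.197 = 0.027C*, so C* = 0.709/0.027 = 26.3.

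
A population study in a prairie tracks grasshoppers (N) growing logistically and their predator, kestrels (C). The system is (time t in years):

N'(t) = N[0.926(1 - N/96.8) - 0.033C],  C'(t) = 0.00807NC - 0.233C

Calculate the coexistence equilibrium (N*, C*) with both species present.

From dC/dt = 0 with C > 0: 0.00807N* = 0.233, so N* = 28.9.
Substitute into dN/dt = 0: 0.926(1 - 28.9/96.8) = 0.033C*.
The bracket is 0.702, giving C* = 0.65/0.033 = 19.7.

N* ≈ 28.9, C* ≈ 19.7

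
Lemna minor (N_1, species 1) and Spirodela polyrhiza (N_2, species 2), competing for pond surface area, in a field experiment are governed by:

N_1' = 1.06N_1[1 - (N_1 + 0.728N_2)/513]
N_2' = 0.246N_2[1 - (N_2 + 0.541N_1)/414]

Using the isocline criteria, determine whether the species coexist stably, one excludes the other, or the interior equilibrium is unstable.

Compare the nullcline intercepts: K1/α12 = 513/0.728 = 705 > K2 = 414; K2/α21 = 414/0.541 = 765 > K1 = 513.
Since both inequalities hold, each species can invade when rare, so the interior equilibrium is stable.

stable coexistence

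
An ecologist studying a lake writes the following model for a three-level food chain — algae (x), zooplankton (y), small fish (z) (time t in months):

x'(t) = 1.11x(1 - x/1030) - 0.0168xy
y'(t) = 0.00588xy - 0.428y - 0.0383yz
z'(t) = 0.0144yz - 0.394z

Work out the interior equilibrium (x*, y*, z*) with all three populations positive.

x* ≈ 603, y* ≈ 27.4, z* ≈ 81.5

From dz/dt = 0: 0.0144y* = 0.394, so y* = 27.4.
From dx/dt = 0: 1.11(1 - x*/1030) = 0.0168·27.4, giving x* = 1030·(1 - 0.414) = 603.
From dy/dt = 0: 0.00588·603 - 0.428 = 0.0383z*, so z* = 3.12/0.0383 = 81.5.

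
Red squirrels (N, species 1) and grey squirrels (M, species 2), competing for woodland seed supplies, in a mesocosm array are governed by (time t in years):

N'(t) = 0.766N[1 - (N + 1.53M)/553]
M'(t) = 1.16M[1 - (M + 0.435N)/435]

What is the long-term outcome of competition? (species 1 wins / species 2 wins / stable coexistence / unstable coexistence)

species 2 excludes species 1

Compare the nullcline intercepts: K1/α12 = 553/1.53 = 361 < K2 = 435; K2/α21 = 435/0.435 = 1000 > K1 = 553.
Since the inequalities point opposite ways, species 2 can invade but species 1 cannot.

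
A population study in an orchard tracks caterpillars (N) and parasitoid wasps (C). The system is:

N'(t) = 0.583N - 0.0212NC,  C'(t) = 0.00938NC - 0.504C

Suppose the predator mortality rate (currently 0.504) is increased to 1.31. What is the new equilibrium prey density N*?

N* ≈ 140

At the interior fixed point, setting dC/dt = 0 with C > 0 fixes N* = (predator death rate)/(NC coefficient) — independent of the other coefficients.
With the change, N* = 1.31/0.00938 = 140; it rises from 53.7.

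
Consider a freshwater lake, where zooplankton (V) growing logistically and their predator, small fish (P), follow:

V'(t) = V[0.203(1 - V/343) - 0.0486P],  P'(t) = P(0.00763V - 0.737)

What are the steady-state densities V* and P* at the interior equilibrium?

V* ≈ 96.6, P* ≈ 3

From dP/dt = 0 with P > 0: 0.00763V* = 0.737, so V* = 96.6.
Substitute into dV/dt = 0: 0.203(1 - 96.6/343) = 0.0486P*.
The bracket is 0.718, giving P* = 0.146/0.0486 = 3.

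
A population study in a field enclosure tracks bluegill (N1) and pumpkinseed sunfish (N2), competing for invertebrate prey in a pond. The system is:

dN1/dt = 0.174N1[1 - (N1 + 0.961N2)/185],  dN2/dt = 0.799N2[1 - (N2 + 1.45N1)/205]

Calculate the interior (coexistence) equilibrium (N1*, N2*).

Setting both brackets to zero gives the nullclines N1 + 0.961N2 = 185 and 1.45N1 + N2 = 205.
Substituting N2 = 205 - 1.45N1 into the first: N1(1 - 0.961·1.45) = 185 - 0.961·205.
So N1* = -12/-0.393 = 30.5, and then N2* = 205 - 1.45·30.5 = 161.

N1* ≈ 30.5, N2* ≈ 161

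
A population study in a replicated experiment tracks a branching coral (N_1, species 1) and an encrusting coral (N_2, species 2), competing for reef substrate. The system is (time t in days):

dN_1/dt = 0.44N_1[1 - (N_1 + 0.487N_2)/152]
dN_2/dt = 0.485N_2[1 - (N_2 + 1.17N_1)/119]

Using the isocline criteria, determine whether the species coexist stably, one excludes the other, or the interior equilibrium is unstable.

species 1 excludes species 2

Compare the nullcline intercepts: K1/α12 = 152/0.487 = 312 > K2 = 119; K2/α21 = 119/1.17 = 102 < K1 = 152.
Since the inequalities point opposite ways, species 1 can invade but species 2 cannot.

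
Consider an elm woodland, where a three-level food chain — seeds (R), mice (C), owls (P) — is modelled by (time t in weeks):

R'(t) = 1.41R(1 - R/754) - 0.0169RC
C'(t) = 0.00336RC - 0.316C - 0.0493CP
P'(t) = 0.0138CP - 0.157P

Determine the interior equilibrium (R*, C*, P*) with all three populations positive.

R* ≈ 651, C* ≈ 11.4, P* ≈ 38

From dP/dt = 0: 0.0138C* = 0.157, so C* = 11.4.
From dR/dt = 0: 1.41(1 - R*/754) = 0.0169·11.4, giving R* = 754·(1 - 0.136) = 651.
From dC/dt = 0: 0.00336·651 - 0.316 = 0.0493P*, so P* = 1.87/0.0493 = 38.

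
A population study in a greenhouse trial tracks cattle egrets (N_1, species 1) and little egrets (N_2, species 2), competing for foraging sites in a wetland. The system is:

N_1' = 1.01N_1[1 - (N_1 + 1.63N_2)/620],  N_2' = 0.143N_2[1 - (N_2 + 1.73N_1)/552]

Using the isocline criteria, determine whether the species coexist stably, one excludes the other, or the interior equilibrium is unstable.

Compare the nullcline intercepts: K1/α12 = 620/1.63 = 380 < K2 = 552; K2/α21 = 552/1.73 = 319 < K1 = 620.
Since both are reversed, neither can invade when rare; the interior point is a saddle.

unstable coexistence (outcome depends on initial conditions)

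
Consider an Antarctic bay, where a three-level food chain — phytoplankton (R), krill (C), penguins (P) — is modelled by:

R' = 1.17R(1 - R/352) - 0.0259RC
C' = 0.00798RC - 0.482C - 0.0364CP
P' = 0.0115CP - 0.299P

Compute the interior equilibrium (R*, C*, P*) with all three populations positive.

R* ≈ 149, C* ≈ 26, P* ≈ 19.5

From dP/dt = 0: 0.0115C* = 0.299, so C* = 26.
From dR/dt = 0: 1.17(1 - R*/352) = 0.0259·26, giving R* = 352·(1 - 0.576) = 149.
From dC/dt = 0: 0.00798·149 - 0.482 = 0.0364P*, so P* = 0.71/0.0364 = 19.5.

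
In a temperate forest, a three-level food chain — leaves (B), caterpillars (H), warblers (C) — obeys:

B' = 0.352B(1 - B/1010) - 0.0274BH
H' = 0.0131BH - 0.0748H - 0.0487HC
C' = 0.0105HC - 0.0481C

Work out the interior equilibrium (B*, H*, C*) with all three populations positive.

B* ≈ 650, H* ≈ 4.58, C* ≈ 173

From dC/dt = 0: 0.0105H* = 0.0481, so H* = 4.58.
From dB/dt = 0: 0.352(1 - B*/1010) = 0.0274·4.58, giving B* = 1010·(1 - 0.357) = 650.
From dH/dt = 0: 0.0131·650 - 0.0748 = 0.0487C*, so C* = 8.44/0.0487 = 173.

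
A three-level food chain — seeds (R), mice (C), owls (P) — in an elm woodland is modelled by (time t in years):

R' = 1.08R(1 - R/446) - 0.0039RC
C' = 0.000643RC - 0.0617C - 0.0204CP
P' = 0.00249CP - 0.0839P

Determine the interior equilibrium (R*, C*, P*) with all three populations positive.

From dP/dt = 0: 0.00249C* = 0.0839, so C* = 33.7.
From dR/dt = 0: 1.08(1 - R*/446) = 0.0039·33.7, giving R* = 446·(1 - 0.122) = 392.
From dC/dt = 0: 0.000643·392 - 0.0617 = 0.0204P*, so P* = 0.19/0.0204 = 9.32.

R* ≈ 392, C* ≈ 33.7, P* ≈ 9.32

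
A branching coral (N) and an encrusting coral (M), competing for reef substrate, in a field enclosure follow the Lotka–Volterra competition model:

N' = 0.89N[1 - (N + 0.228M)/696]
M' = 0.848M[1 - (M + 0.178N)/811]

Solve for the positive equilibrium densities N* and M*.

N* ≈ 533, M* ≈ 716

Setting both brackets to zero gives the nullclines N + 0.228M = 696 and 0.178N + M = 811.
Substituting M = 811 - 0.178N into the first: N(1 - 0.228·0.178) = 696 - 0.228·811.
So N* = 511/0.959 = 533, and then M* = 811 - 0.178·533 = 716.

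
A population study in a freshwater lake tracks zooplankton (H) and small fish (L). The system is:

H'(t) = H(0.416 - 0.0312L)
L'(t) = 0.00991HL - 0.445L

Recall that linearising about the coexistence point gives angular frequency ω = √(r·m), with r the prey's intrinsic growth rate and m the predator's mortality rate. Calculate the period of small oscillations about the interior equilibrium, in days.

Here r = 0.416 and m = 0.445, so r·m = 0.185.
ω = √0.185 = 0.43 per day, hence T = 2π/ω ≈ 14.6 days.

T ≈ 14.6 days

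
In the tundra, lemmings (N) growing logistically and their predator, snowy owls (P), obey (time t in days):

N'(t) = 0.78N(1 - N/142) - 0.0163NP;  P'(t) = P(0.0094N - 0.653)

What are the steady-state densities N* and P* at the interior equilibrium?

N* ≈ 69.5, P* ≈ 24.4

From dP/dt = 0 with P > 0: 0.0094N* = 0.653, so N* = 69.5.
Substitute into dN/dt = 0: 0.78(1 - 69.5/142) = 0.0163P*.
The bracket is 0.511, giving P* = 0.398/0.0163 = 24.4.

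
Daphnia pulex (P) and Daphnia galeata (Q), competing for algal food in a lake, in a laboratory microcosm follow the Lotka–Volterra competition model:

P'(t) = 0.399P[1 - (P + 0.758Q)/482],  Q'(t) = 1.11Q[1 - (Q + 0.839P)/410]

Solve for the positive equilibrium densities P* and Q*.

Setting both brackets to zero gives the nullclines P + 0.758Q = 482 and 0.839P + Q = 410.
Substituting Q = 410 - 0.839P into the first: P(1 - 0.758·0.839) = 482 - 0.758·410.
So P* = 171/0.364 = 470, and then Q* = 410 - 0.839·470 = 15.4.

P* ≈ 470, Q* ≈ 15.4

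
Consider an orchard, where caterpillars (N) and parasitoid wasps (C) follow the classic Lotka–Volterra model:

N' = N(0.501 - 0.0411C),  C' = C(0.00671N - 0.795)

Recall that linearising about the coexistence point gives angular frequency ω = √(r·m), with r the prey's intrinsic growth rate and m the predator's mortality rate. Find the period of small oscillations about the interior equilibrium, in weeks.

Here r = 0.501 and m = 0.795, so r·m = 0.398.
ω = √0.398 = 0.631 per week, hence T = 2π/ω ≈ 9.96 weeks.

T ≈ 9.96 weeks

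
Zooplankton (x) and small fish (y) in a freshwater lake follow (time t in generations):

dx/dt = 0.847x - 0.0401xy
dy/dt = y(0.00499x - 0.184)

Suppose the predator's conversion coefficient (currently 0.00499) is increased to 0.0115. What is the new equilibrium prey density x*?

x* ≈ 16

At the interior fixed point, setting dy/dt = 0 with y > 0 fixes x* = (predator death rate)/(xy coefficient) — independent of the other coefficients.
With the change, x* = 0.184/0.0115 = 16; it falls from 36.9.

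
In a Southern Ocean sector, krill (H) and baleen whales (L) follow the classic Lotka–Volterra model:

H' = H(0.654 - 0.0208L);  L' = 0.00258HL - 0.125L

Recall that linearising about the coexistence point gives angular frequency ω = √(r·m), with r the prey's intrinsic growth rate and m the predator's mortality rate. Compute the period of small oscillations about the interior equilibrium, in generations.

Here r = 0.654 and m = 0.125, so r·m = 0.0818.
ω = √0.0818 = 0.286 per generation, hence T = 2π/ω ≈ 22 generations.

T ≈ 22 generations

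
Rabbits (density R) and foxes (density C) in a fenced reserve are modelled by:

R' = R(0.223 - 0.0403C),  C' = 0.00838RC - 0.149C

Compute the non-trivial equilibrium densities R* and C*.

Set dC/dt = 0 with C > 0: 0.00838R - 0.149 = 0, so R* = 0.149/0.00838 = 17.8.
Set dR/dt = 0 with R > 0: 0.223 - 0.0403C = 0, so C* = 0.223/0.0403 = 5.53.

R* ≈ 17.8, C* ≈ 5.53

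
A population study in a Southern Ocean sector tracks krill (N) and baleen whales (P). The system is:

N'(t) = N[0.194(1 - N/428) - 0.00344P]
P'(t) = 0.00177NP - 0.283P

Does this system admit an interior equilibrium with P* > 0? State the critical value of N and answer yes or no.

Threshold N = 160; K > 160, so yes, the predator persists.

The predator equation gives dP/dt > 0 only when N > 0.283/0.00177 = 160.
Without the predator, N → K = 428. Since 428 > 160, the predator can invade and persist.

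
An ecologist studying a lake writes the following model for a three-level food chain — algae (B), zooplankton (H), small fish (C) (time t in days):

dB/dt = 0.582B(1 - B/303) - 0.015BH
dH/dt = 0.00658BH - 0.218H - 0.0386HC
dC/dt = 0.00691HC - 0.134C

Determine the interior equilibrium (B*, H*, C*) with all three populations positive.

B* ≈ 152, H* ≈ 19.4, C* ≈ 20.2

From dC/dt = 0: 0.00691H* = 0.134, so H* = 19.4.
From dB/dt = 0: 0.582(1 - B*/303) = 0.015·19.4, giving B* = 303·(1 - 0.5) = 152.
From dH/dt = 0: 0.00658·152 - 0.218 = 0.0386C*, so C* = 0.779/0.0386 = 20.2.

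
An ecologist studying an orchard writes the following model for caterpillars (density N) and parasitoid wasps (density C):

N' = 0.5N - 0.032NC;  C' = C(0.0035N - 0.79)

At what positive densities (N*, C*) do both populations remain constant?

Set dC/dt = 0 with C > 0: 0.0035N - 0.79 = 0, so N* = 0.79/0.0035 = 226.
Set dN/dt = 0 with N > 0: 0.5 - 0.032C = 0, so C* = 0.5/0.032 = 15.6.

N* ≈ 226, C* ≈ 15.6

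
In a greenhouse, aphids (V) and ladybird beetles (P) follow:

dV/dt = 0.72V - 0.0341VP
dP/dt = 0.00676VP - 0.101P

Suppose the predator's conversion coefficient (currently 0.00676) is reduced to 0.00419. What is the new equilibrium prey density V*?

V* ≈ 24.1

At the interior fixed point, setting dP/dt = 0 with P > 0 fixes V* = (predator death rate)/(VP coefficient) — independent of the other coefficients.
With the change, V* = 0.101/0.00419 = 24.1; it rises from 14.9.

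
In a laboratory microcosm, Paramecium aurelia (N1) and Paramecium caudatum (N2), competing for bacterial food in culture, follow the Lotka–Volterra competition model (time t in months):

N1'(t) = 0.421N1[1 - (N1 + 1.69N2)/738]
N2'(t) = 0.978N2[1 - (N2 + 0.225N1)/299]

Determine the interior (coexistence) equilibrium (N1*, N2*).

Setting both brackets to zero gives the nullclines N1 + 1.69N2 = 738 and 0.225N1 + N2 = 299.
Substituting N2 = 299 - 0.225N1 into the first: N1(1 - 1.69·0.225) = 738 - 1.69·299.
So N1* = 233/0.62 = 375, and then N2* = 299 - 0.225·375 = 215.

N1* ≈ 375, N2* ≈ 215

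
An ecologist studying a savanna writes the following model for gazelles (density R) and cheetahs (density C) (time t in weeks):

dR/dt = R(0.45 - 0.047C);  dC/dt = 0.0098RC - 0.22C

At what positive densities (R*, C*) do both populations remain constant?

Set dC/dt = 0 with C > 0: 0.0098R - 0.22 = 0, so R* = 0.22/0.0098 = 22.4.
Set dR/dt = 0 with R > 0: 0.45 - 0.047C = 0, so C* = 0.45/0.047 = 9.57.

R* ≈ 22.4, C* ≈ 9.57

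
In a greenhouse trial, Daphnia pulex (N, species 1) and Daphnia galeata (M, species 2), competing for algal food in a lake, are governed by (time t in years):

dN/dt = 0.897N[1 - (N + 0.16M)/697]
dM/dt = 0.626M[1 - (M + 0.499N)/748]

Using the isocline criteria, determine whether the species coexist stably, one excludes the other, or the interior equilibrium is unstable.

Compare the nullcline intercepts: K1/α12 = 697/0.16 = 4360 > K2 = 748; K2/α21 = 748/0.499 = 1500 > K1 = 697.
Since both inequalities hold, each species can invade when rare, so the interior equilibrium is stable.

stable coexistence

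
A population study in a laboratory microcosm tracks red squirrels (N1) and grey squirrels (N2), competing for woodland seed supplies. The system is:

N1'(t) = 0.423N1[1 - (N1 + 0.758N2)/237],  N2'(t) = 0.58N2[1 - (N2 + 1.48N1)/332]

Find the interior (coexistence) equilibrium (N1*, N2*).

Setting both brackets to zero gives the nullclines N1 + 0.758N2 = 237 and 1.48N1 + N2 = 332.
Substituting N2 = 332 - 1.48N1 into the first: N1(1 - 0.758·1.48) = 237 - 0.758·332.
So N1* = -14.7/-0.122 = 120, and then N2* = 332 - 1.48·120 = 154.

N1* ≈ 120, N2* ≈ 154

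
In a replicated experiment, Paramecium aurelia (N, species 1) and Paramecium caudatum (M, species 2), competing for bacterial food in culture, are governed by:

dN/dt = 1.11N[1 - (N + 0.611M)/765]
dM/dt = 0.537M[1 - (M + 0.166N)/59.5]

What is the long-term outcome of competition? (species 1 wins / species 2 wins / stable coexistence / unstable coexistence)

Compare the nullcline intercepts: K1/α12 = 765/0.611 = 1250 > K2 = 59.5; K2/α21 = 59.5/0.166 = 358 < K1 = 765.
Since the inequalities point opposite ways, species 1 can invade but species 2 cannot.

species 1 excludes species 2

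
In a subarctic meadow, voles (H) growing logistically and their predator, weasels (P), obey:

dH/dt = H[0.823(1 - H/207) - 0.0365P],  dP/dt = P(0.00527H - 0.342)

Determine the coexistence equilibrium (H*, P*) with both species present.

From dP/dt = 0 with P > 0: 0.00527H* = 0.342, so H* = 64.9.
Substitute into dH/dt = 0: 0.823(1 - 64.9/207) = 0.0365P*.
The bracket is 0.686, giving P* = 0.565/0.0365 = 15.5.

H* ≈ 64.9, P* ≈ 15.5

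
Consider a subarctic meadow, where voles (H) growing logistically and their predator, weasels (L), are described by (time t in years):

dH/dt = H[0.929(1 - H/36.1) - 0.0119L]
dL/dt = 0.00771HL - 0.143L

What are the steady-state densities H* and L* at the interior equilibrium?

From dL/dt = 0 with L > 0: 0.00771H* = 0.143, so H* = 18.5.
Substitute into dH/dt = 0: 0.929(1 - 18.5/36.1) = 0.0119L*.
The bracket is 0.486, giving L* = 0.452/0.0119 = 38.

H* ≈ 18.5, L* ≈ 38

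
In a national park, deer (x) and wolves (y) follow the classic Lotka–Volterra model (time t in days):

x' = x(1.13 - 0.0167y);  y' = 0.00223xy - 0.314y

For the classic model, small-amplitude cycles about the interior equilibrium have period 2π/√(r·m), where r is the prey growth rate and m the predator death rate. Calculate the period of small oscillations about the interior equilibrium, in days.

Here r = 1.13 and m = 0.314, so r·m = 0.355.
ω = √0.355 = 0.596 per day, hence T = 2π/ω ≈ 10.5 days.

T ≈ 10.5 days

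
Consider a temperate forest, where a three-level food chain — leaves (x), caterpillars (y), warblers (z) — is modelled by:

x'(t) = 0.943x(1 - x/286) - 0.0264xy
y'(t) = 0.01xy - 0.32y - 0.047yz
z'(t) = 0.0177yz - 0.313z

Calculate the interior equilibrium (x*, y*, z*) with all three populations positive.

x* ≈ 144, y* ≈ 17.7, z* ≈ 23.9

From dz/dt = 0: 0.0177y* = 0.313, so y* = 17.7.
From dx/dt = 0: 0.943(1 - x*/286) = 0.0264·17.7, giving x* = 286·(1 - 0.495) = 144.
From dy/dt = 0: 0.01·144 - 0.32 = 0.047z*, so z* = 1.12/0.047 = 23.9.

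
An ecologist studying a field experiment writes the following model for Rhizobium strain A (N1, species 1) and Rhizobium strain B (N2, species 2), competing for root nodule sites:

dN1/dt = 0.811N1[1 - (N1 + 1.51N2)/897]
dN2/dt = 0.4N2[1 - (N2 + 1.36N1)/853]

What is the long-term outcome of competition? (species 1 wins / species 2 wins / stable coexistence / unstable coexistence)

unstable coexistence (outcome depends on initial conditions)

Compare the nullcline intercepts: K1/α12 = 897/1.51 = 594 < K2 = 853; K2/α21 = 853/1.36 = 627 < K1 = 897.
Since both are reversed, neither can invade when rare; the interior point is a saddle.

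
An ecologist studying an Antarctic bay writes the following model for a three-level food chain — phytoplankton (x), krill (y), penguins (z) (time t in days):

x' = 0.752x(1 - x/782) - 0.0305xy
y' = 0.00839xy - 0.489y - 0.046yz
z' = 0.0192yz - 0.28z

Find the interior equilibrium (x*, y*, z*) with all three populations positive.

From dz/dt = 0: 0.0192y* = 0.28, so y* = 14.6.
From dx/dt = 0: 0.752(1 - x*/782) = 0.0305·14.6, giving x* = 782·(1 - 0.591) = 319.
From dy/dt = 0: 0.00839·319 - 0.489 = 0.046z*, so z* = 2.19/0.046 = 47.6.

x* ≈ 319, y* ≈ 14.6, z* ≈ 47.6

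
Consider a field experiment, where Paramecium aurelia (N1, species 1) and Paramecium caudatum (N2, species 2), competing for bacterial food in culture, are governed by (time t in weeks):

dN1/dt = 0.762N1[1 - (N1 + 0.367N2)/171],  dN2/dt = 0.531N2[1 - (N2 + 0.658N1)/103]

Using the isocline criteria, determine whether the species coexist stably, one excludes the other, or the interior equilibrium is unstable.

species 1 excludes species 2

Compare the nullcline intercepts: K1/α12 = 171/0.367 = 466 > K2 = 103; K2/α21 = 103/0.658 = 157 < K1 = 171.
Since the inequalities point opposite ways, species 1 can invade but species 2 cannot.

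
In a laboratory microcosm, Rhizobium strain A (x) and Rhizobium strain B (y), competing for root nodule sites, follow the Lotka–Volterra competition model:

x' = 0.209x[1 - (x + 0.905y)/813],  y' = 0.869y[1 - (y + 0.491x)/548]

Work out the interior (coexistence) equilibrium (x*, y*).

Setting both brackets to zero gives the nullclines x + 0.905y = 813 and 0.491x + y = 548.
Substituting y = 548 - 0.491x into the first: x(1 - 0.905·0.491) = 813 - 0.905·548.
So x* = 317/0.556 = 571, and then y* = 548 - 0.491·571 = 268.

x* ≈ 571, y* ≈ 268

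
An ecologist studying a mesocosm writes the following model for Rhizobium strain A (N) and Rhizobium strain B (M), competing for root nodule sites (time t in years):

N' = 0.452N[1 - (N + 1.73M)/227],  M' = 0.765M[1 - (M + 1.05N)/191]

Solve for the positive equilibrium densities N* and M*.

N* ≈ 127, M* ≈ 58

Setting both brackets to zero gives the nullclines N + 1.73M = 227 and 1.05N + M = 191.
Substituting M = 191 - 1.05N into the first: N(1 - 1.73·1.05) = 227 - 1.73·191.
So N* = -103/-0.817 = 127, and then M* = 191 - 1.05·127 = 58.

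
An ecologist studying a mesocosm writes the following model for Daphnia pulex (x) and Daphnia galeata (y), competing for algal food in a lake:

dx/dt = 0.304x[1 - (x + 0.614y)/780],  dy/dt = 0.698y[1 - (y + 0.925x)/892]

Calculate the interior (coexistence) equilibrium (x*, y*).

x* ≈ 538, y* ≈ 395

Setting both brackets to zero gives the nullclines x + 0.614y = 780 and 0.925x + y = 892.
Substituting y = 892 - 0.925x into the first: x(1 - 0.614·0.925) = 780 - 0.614·892.
So x* = 232/0.432 = 538, and then y* = 892 - 0.925·538 = 395.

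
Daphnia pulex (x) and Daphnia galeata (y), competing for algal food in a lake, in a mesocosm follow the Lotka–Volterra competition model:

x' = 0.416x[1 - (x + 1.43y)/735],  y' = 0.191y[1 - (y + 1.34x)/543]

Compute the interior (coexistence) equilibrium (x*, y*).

Setting both brackets to zero gives the nullclines x + 1.43y = 735 and 1.34x + y = 543.
Substituting y = 543 - 1.34x into the first: x(1 - 1.43·1.34) = 735 - 1.43·543.
So x* = -41.5/-0.916 = 45.3, and then y* = 543 - 1.34·45.3 = 482.

x* ≈ 45.3, y* ≈ 482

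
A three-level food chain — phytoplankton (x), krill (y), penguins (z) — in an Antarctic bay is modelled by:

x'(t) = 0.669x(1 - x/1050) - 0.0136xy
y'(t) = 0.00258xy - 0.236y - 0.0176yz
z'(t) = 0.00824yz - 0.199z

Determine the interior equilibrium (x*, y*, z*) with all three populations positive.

From dz/dt = 0: 0.00824y* = 0.199, so y* = 24.2.
From dx/dt = 0: 0.669(1 - x*/1050) = 0.0136·24.2, giving x* = 1050·(1 - 0.491) = 535.
From dy/dt = 0: 0.00258·535 - 0.236 = 0.0176z*, so z* = 1.14/0.0176 = 64.9.

x* ≈ 535, y* ≈ 24.2, z* ≈ 64.9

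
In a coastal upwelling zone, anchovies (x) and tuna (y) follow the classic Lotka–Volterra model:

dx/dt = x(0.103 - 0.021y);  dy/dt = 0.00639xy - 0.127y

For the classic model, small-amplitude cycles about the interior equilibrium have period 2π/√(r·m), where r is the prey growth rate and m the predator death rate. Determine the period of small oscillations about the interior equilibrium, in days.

T ≈ 54.9 days

Here r = 0.103 and m = 0.127, so r·m = 0.0131.
ω = √0.0131 = 0.114 per day, hence T = 2π/ω ≈ 54.9 days.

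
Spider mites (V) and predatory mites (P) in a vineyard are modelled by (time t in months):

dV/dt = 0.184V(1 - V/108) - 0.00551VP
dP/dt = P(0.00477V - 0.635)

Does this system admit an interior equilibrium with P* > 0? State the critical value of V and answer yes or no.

Threshold V = 133; K < 133, so no, the predator goes extinct.

The predator equation gives dP/dt > 0 only when V > 0.635/0.00477 = 133.
Without the predator, V → K = 108. Since 108 < 133, the predator cannot invade.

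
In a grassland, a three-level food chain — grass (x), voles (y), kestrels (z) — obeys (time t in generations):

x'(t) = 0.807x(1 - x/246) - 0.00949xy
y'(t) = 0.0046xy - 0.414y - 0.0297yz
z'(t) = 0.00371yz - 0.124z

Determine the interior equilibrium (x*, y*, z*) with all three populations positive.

x* ≈ 149, y* ≈ 33.4, z* ≈ 9.19

From dz/dt = 0: 0.00371y* = 0.124, so y* = 33.4.
From dx/dt = 0: 0.807(1 - x*/246) = 0.00949·33.4, giving x* = 246·(1 - 0.393) = 149.
From dy/dt = 0: 0.0046·149 - 0.414 = 0.0297z*, so z* = 0.273/0.0297 = 9.19.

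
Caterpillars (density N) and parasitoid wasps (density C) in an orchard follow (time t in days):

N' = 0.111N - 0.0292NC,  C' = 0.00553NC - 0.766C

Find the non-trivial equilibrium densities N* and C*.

Set dC/dt = 0 with C > 0: 0.00553N - 0.766 = 0, so N* = 0.766/0.00553 = 139.
Set dN/dt = 0 with N > 0: 0.111 - 0.0292C = 0, so C* = 0.111/0.0292 = 3.8.

N* ≈ 139, C* ≈ 3.8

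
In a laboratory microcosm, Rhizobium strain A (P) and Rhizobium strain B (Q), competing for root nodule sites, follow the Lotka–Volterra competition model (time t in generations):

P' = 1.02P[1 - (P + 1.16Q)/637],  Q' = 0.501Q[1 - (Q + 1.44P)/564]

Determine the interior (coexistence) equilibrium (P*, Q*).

P* ≈ 25.7, Q* ≈ 527

Setting both brackets to zero gives the nullclines P + 1.16Q = 637 and 1.44P + Q = 564.
Substituting Q = 564 - 1.44P into the first: P(1 - 1.16·1.44) = 637 - 1.16·564.
So P* = -17.2/-0.67 = 25.7, and then Q* = 564 - 1.44·25.7 = 527.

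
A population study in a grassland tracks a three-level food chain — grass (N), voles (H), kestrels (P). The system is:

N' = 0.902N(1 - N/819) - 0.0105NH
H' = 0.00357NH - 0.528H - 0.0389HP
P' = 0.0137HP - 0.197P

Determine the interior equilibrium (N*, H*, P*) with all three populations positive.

From dP/dt = 0: 0.0137H* = 0.197, so H* = 14.4.
From dN/dt = 0: 0.902(1 - N*/819) = 0.0105·14.4, giving N* = 819·(1 - 0.167) = 682.
From dH/dt = 0: 0.00357·682 - 0.528 = 0.0389P*, so P* = 1.91/0.0389 = 49.

N* ≈ 682, H* ≈ 14.4, P* ≈ 49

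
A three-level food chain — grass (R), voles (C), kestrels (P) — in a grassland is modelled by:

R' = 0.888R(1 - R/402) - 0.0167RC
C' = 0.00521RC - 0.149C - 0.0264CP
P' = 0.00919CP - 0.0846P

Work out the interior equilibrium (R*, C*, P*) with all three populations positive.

From dP/dt = 0: 0.00919C* = 0.0846, so C* = 9.21.
From dR/dt = 0: 0.888(1 - R*/402) = 0.0167·9.21, giving R* = 402·(1 - 0.173) = 332.
From dC/dt = 0: 0.00521·332 - 0.149 = 0.0264P*, so P* = 1.58/0.0264 = 60.

R* ≈ 332, C* ≈ 9.21, P* ≈ 60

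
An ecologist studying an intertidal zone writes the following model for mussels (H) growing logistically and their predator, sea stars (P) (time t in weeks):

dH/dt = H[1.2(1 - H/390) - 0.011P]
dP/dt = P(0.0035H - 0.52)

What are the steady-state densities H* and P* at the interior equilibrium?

From dP/dt = 0 with P > 0: 0.0035H* = 0.52, so H* = 149.
Substitute into dH/dt = 0: 1.2(1 - 149/390) = 0.011P*.
The bracket is 0.619, giving P* = 0.743/0.011 = 67.5.

H* ≈ 149, P* ≈ 67.5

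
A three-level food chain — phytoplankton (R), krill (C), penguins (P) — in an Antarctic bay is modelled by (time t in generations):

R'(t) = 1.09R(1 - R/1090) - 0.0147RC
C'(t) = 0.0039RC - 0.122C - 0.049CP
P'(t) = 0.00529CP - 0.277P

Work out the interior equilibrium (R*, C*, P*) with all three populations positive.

R* ≈ 320, C* ≈ 52.4, P* ≈ 23

From dP/dt = 0: 0.00529C* = 0.277, so C* = 52.4.
From dR/dt = 0: 1.09(1 - R*/1090) = 0.0147·52.4, giving R* = 1090·(1 - 0.706) = 320.
From dC/dt = 0: 0.0039·320 - 0.122 = 0.049P*, so P* = 1.13/0.049 = 23.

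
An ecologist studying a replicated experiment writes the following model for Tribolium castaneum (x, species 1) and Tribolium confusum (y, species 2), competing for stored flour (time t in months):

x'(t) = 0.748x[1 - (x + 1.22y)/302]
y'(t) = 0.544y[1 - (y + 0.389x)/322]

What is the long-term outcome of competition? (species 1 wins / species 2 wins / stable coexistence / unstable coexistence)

species 2 excludes species 1

Compare the nullcline intercepts: K1/α12 = 302/1.22 = 248 < K2 = 322; K2/α21 = 322/0.389 = 828 > K1 = 302.
Since the inequalities point opposite ways, species 2 can invade but species 1 cannot.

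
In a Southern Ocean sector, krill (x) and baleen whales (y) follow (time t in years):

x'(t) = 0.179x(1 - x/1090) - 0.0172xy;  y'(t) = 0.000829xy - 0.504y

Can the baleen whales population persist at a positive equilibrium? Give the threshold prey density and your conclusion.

Threshold x = 608; K > 608, so yes, the predator persists.

The predator equation gives dy/dt > 0 only when x > 0.504/0.000829 = 608.
Without the predator, x → K = 1090. Since 1090 > 608, the predator can invade and persist.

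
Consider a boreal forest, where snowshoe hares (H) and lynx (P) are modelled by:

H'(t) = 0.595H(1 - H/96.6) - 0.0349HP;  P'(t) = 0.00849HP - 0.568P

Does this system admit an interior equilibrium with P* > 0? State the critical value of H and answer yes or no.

The predator equation gives dP/dt > 0 only when H > 0.568/0.00849 = 66.9.
Without the predator, H → K = 96.6. Since 96.6 > 66.9, the predator can invade and persist.

Threshold H = 66.9; K > 66.9, so yes, the predator persists.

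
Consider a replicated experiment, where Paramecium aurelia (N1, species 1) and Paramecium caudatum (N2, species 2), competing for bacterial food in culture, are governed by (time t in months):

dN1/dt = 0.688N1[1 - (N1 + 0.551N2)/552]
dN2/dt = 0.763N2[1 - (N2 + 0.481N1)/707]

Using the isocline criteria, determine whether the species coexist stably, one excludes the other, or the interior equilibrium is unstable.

stable coexistence

Compare the nullcline intercepts: K1/α12 = 552/0.551 = 1000 > K2 = 707; K2/α21 = 707/0.481 = 1470 > K1 = 552.
Since both inequalities hold, each species can invade when rare, so the interior equilibrium is stable.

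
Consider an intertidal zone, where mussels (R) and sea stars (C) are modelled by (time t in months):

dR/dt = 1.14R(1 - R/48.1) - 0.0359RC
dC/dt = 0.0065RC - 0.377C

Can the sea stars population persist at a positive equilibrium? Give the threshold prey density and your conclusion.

Threshold R = 58; K < 58, so no, the predator goes extinct.

The predator equation gives dC/dt > 0 only when R > 0.377/0.0065 = 58.
Without the predator, R → K = 48.1. Since 48.1 < 58, the predator cannot invade.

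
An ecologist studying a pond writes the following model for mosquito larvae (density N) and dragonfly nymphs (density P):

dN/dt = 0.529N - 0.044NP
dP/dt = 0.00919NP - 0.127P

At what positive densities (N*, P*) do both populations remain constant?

Set dP/dt = 0 with P > 0: 0.00919N - 0.127 = 0, so N* = 0.127/0.00919 = 13.8.
Set dN/dt = 0 with N > 0: 0.529 - 0.044P = 0, so P* = 0.529/0.044 = 12.

N* ≈ 13.8, P* ≈ 12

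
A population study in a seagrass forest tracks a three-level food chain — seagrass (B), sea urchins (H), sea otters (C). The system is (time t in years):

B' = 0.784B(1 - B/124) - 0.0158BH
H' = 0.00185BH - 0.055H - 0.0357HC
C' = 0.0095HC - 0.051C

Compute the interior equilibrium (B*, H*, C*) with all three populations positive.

B* ≈ 111, H* ≈ 5.37, C* ≈ 4.19

From dC/dt = 0: 0.0095H* = 0.051, so H* = 5.37.
From dB/dt = 0: 0.784(1 - B*/124) = 0.0158·5.37, giving B* = 124·(1 - 0.108) = 111.
From dH/dt = 0: 0.00185·111 - 0.055 = 0.0357C*, so C* = 0.15/0.0357 = 4.19.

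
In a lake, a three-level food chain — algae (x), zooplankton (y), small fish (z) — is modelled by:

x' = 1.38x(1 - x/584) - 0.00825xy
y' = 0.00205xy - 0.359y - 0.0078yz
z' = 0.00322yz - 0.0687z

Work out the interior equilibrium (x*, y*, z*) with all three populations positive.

From dz/dt = 0: 0.00322y* = 0.0687, so y* = 21.3.
From dx/dt = 0: 1.38(1 - x*/584) = 0.00825·21.3, giving x* = 584·(1 - 0.128) = 510.
From dy/dt = 0: 0.00205·510 - 0.359 = 0.0078z*, so z* = 0.685/0.0078 = 87.9.

x* ≈ 510, y* ≈ 21.3, z* ≈ 87.9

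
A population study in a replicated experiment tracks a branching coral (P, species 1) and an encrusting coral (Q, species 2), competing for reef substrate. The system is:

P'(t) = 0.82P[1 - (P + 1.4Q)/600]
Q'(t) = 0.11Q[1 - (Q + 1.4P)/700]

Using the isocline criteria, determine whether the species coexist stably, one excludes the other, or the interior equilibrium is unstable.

Compare the nullcline intercepts: K1/α12 = 600/1.4 = 429 < K2 = 700; K2/α21 = 700/1.4 = 500 < K1 = 600.
Since both are reversed, neither can invade when rare; the interior point is a saddle.

unstable coexistence (outcome depends on initial conditions)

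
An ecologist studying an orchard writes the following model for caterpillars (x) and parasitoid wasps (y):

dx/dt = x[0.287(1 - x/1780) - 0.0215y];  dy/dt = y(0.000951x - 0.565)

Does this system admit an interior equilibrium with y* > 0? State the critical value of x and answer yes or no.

Threshold x = 594; K > 594, so yes, the predator persists.

The predator equation gives dy/dt > 0 only when x > 0.565/0.000951 = 594.
Without the predator, x → K = 1780. Since 1780 > 594, the predator can invade and persist.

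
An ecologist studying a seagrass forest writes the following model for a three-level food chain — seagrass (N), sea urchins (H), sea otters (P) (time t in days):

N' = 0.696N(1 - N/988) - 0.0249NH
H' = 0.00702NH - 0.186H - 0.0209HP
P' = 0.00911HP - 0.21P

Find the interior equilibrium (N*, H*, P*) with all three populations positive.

From dP/dt = 0: 0.00911H* = 0.21, so H* = 23.1.
From dN/dt = 0: 0.696(1 - N*/988) = 0.0249·23.1, giving N* = 988·(1 - 0.825) = 173.
From dH/dt = 0: 0.00702·173 - 0.186 = 0.0209P*, so P* = 1.03/0.0209 = 49.3.

N* ≈ 173, H* ≈ 23.1, P* ≈ 49.3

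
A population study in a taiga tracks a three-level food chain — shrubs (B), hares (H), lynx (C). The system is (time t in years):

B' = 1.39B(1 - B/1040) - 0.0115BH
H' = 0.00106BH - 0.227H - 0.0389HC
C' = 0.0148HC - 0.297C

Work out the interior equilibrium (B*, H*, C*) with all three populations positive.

From dC/dt = 0: 0.0148H* = 0.297, so H* = 20.1.
From dB/dt = 0: 1.39(1 - B*/1040) = 0.0115·20.1, giving B* = 1040·(1 - 0.166) = 867.
From dH/dt = 0: 0.00106·867 - 0.227 = 0.0389C*, so C* = 0.692/0.0389 = 17.8.

B* ≈ 867, H* ≈ 20.1, C* ≈ 17.8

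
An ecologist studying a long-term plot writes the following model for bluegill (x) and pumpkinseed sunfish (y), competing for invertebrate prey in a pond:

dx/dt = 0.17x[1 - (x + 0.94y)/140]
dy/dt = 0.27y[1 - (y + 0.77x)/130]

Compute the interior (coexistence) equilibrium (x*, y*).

Setting both brackets to zero gives the nullclines x + 0.94y = 140 and 0.77x + y = 130.
Substituting y = 130 - 0.77x into the first: x(1 - 0.94·0.77) = 140 - 0.94·130.
So x* = 17.8/0.276 = 64.4, and then y* = 130 - 0.77·64.4 = 80.4.

x* ≈ 64.4, y* ≈ 80.4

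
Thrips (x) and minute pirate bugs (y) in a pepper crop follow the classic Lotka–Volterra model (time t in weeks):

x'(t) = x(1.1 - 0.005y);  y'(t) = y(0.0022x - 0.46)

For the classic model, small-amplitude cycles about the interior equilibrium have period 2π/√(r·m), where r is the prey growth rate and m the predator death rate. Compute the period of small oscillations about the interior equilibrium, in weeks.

T ≈ 8.83 weeks

Here r = 1.1 and m = 0.46, so r·m = 0.506.
ω = √0.506 = 0.711 per week, hence T = 2π/ω ≈ 8.83 weeks.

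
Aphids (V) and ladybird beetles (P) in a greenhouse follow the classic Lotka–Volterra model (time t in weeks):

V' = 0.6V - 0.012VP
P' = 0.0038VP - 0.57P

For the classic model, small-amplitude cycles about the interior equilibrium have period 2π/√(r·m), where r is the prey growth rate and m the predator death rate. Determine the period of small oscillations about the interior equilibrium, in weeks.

Here r = 0.6 and m = 0.57, so r·m = 0.342.
ω = √0.342 = 0.585 per week, hence T = 2π/ω ≈ 10.7 weeks.

T ≈ 10.7 weeks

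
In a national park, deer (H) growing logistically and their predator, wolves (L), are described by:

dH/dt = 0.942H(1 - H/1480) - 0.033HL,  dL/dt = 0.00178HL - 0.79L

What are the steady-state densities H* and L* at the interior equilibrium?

H* ≈ 444, L* ≈ 20

From dL/dt = 0 with L > 0: 0.00178H* = 0.79, so H* = 444.
Substitute into dH/dt = 0: 0.942(1 - 444/1480) = 0.033L*.
The bracket is 0.7, giving L* = 0.66/0.033 = 20.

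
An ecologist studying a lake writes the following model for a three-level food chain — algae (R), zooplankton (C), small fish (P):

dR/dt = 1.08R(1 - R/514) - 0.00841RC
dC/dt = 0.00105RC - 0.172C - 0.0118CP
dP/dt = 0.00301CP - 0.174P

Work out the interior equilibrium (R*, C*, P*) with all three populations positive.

From dP/dt = 0: 0.00301C* = 0.174, so C* = 57.8.
From dR/dt = 0: 1.08(1 - R*/514) = 0.00841·57.8, giving R* = 514·(1 - 0.45) = 283.
From dC/dt = 0: 0.00105·283 - 0.172 = 0.0118P*, so P* = 0.125/0.0118 = 10.6.

R* ≈ 283, C* ≈ 57.8, P* ≈ 10.6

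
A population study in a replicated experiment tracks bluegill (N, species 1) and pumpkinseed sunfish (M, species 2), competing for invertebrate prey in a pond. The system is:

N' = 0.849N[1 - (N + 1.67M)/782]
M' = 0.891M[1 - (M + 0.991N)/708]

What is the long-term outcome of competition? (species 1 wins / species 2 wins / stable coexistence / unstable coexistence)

unstable coexistence (outcome depends on initial conditions)

Compare the nullcline intercepts: K1/α12 = 782/1.67 = 468 < K2 = 708; K2/α21 = 708/0.991 = 714 < K1 = 782.
Since both are reversed, neither can invade when rare; the interior point is a saddle.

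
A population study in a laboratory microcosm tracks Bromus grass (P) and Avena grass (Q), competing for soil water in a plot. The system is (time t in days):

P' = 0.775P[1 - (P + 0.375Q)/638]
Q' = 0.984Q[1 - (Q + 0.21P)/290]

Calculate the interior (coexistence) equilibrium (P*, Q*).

Setting both brackets to zero gives the nullclines P + 0.375Q = 638 and 0.21P + Q = 290.
Substituting Q = 290 - 0.21P into the first: P(1 - 0.375·0.21) = 638 - 0.375·290.
So P* = 529/0.921 = 574, and then Q* = 290 - 0.21·574 = 169.

P* ≈ 574, Q* ≈ 169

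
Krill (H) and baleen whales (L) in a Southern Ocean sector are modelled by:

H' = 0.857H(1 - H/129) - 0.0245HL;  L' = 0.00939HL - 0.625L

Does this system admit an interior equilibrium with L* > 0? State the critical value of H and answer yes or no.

The predator equation gives dL/dt > 0 only when H > 0.625/0.00939 = 66.6.
Without the predator, H → K = 129. Since 129 > 66.6, the predator can invade and persist.

Threshold H = 66.6; K > 66.6, so yes, the predator persists.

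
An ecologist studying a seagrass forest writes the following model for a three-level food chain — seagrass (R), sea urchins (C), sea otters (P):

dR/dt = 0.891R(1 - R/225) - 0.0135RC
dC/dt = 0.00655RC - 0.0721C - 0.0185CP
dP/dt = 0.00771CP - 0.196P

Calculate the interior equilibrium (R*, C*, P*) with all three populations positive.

From dP/dt = 0: 0.00771C* = 0.196, so C* = 25.4.
From dR/dt = 0: 0.891(1 - R*/225) = 0.0135·25.4, giving R* = 225·(1 - 0.385) = 138.
From dC/dt = 0: 0.00655·138 - 0.0721 = 0.0185P*, so P* = 0.834/0.0185 = 45.1.

R* ≈ 138, C* ≈ 25.4, P* ≈ 45.1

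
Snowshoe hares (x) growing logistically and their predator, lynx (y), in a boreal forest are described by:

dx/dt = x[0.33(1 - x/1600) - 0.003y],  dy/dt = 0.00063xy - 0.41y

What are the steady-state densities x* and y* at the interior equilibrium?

From dy/dt = 0 with y > 0: 0.00063x* = 0.41, so x* = 651.
Substitute into dx/dt = 0: 0.33(1 - 651/1600) = 0.003y*.
The bracket is 0.593, giving y* = 0.196/0.003 = 65.3.

x* ≈ 651, y* ≈ 65.3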